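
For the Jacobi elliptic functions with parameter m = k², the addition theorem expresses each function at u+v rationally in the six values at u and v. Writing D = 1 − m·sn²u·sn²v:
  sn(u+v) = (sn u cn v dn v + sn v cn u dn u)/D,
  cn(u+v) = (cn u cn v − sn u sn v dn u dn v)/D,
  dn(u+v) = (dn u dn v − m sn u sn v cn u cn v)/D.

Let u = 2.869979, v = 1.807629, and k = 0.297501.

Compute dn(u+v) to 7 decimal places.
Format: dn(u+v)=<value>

sn u = 0.3374676705251147, cn u = -0.9413371188635624, dn u = 0.9949474601834401
sn v = 0.9817621274334887, cn v = -0.1901134533305583, dn v = 0.9563953518150201
m = k² = 0.088506845001
D = 1 − m·sn²u·sn²v = 0.9902847550157494
dn(u+v) = (dn u·dn v − m·sn u·sn v·cn u·cn v)/D = 0.94631537373475/0.9902847550157494 = 0.9555992545999559

dn(u+v)=0.9555993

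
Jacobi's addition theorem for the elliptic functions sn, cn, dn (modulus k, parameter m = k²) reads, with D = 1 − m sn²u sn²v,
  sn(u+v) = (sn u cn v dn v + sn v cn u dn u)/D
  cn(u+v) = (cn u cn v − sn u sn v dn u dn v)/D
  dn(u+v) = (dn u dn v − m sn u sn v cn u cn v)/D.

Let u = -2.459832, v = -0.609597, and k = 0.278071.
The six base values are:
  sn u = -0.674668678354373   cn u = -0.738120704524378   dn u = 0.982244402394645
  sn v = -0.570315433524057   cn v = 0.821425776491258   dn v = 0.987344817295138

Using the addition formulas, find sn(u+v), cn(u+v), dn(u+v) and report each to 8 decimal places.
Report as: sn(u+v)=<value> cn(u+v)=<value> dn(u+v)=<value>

sn(u+v)=-0.13523784 cn(u+v)=-0.99081316 dn(u+v)=0.99929265

m = k² = 0.077323481041
D = 1 − m·sn²u·sn²v = 0.9885521812987042
sn(u+v) = (sn u·cn v·dn v + sn v·cn u·dn u)/D = -0.1336896599217231/0.9885521812987042 = -0.1352378381747023
cn(u+v) = (cn u·cn v − sn u·sn v·dn u·dn v)/D = -0.9794705151154067/0.9885521812987042 = -0.9908131645904959
dn(u+v) = (dn u·dn v − m·sn u·sn v·cn u·cn v)/D = 0.9878529335685031/0.9885521812987042 = 0.9992926547091501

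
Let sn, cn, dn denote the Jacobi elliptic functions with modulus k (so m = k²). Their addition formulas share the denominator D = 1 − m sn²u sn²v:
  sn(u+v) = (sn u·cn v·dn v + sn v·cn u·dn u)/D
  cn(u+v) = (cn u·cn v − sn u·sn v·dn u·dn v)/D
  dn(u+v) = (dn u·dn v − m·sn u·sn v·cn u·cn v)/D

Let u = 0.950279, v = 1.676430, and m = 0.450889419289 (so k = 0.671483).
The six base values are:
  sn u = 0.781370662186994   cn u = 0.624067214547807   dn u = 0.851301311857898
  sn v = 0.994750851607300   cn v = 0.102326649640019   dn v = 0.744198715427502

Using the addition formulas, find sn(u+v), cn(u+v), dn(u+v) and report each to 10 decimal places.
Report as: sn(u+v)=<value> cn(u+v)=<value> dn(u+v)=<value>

m = k² = 0.450889419289
D = 1 − m·sn²u·sn²v = 0.7275963733911117
sn(u+v) = (sn u·cn v·dn v + sn v·cn u·dn u)/D = 0.5879829669029133/0.7275963733911117 = 0.8081169566067219
cn(u+v) = (cn u·cn v − sn u·sn v·dn u·dn v)/D = -0.4285703130221991/0.7275963733911117 = -0.5890220576894295
dn(u+v) = (dn u·dn v − m·sn u·sn v·cn u·cn v)/D = 0.6111572651857245/0.7275963733911117 = 0.8399674428520047

sn(u+v)=0.8081169566 cn(u+v)=-0.5890220577 dn(u+v)=0.8399674429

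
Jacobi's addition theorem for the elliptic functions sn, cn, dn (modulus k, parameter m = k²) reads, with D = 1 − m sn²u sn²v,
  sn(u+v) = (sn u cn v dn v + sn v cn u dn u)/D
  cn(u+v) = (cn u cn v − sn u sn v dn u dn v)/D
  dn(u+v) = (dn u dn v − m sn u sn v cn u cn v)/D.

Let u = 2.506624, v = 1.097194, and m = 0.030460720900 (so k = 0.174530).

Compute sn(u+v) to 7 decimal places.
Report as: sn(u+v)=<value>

sn u = 0.6115183994408584, cn u = -0.7912302112187646, dn u = 0.9942882221187497
sn v = 0.8875182746883565, cn v = 0.460772516643737, dn v = 0.9879303794911939
m = k² = 0.0304607209
D = 1 − m·sn²u·sn²v = 0.9910274922262179
sn(u+v) = (sn u·cn v·dn v + sn v·cn u·dn u)/D = -0.4198502785053451/0.9910274922262179 = -0.4236514948361367

sn(u+v)=-0.4236515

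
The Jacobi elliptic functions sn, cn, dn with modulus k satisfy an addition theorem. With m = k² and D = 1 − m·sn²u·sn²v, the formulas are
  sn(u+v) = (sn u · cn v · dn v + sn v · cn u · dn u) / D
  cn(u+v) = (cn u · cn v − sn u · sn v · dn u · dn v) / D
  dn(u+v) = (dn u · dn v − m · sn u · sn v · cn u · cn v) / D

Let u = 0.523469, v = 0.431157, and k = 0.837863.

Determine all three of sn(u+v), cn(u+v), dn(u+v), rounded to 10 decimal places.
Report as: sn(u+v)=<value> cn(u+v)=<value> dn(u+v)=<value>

sn(u+v)=0.7648440964 cn(u+v)=0.6442154206 dn(u+v)=0.7676790052

sn u = 0.4861695104154527, cn u = 0.8738645244787083, dn u = 0.9132750506931747
sn v = 0.4097423776720215, cn v = 0.9122012847719951, dn v = 0.9392228874927738
m = k² = 0.702014406769
D = 1 − m·sn²u·sn²v = 0.9721424300652744
sn(u+v) = (sn u·cn v·dn v + sn v·cn u·dn u)/D = 0.7435373985339414/0.9721424300652744 = 0.7648440964396715
cn(u+v) = (cn u·cn v − sn u·sn v·dn u·dn v)/D = 0.626269144469529/0.9721424300652744 = 0.6442154206019772
dn(u+v) = (dn u·dn v − m·sn u·sn v·cn u·cn v)/D = 0.7462933335778166/0.9721424300652744 = 0.7676790051512378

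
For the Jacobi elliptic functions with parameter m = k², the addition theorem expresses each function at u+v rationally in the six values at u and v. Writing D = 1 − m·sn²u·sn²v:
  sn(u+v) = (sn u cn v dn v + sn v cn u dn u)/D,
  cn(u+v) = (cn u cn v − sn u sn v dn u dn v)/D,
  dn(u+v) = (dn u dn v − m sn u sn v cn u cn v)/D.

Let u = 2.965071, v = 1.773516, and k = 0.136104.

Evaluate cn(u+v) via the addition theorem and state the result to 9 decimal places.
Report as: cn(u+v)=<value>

sn u = 0.1900398643733265, cn u = -0.9817763747152239, dn u = 0.9996654401191781
sn v = 0.9813231642145699, cn v = -0.1923664403577305, dn v = 0.9910404583236911
m = k² = 0.018524298816
D = 1 − m·sn²u·sn²v = 0.9993557487013617
cn(u+v) = (cn u·cn v − sn u·sn v·dn u·dn v)/D = 0.004103008233541589/0.9993557487013617 = 0.004105653306015748

cn(u+v)=0.004105653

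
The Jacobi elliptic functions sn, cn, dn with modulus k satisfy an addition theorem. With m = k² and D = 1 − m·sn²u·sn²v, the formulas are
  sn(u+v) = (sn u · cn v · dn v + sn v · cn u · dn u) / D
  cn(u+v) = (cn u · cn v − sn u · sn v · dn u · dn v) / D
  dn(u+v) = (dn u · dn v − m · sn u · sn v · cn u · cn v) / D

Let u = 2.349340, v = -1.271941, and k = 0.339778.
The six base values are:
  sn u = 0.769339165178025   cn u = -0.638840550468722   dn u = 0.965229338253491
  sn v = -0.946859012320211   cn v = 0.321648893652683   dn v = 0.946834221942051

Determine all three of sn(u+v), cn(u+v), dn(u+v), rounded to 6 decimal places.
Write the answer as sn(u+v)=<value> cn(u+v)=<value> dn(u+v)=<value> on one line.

sn(u+v)=0.871554 cn(u+v)=0.490299 dn(u+v)=0.955146

m = k² = 0.115449089284
D = 1 − m·sn²u·sn²v = 0.9387372017982935
sn(u+v) = (sn u·cn v·dn v + sn v·cn u·dn u)/D = 0.818160282390692/0.9387372017982935 = 0.8715541269946284
cn(u+v) = (cn u·cn v − sn u·sn v·dn u·dn v)/D = 0.460262193057906/0.9387372017982935 = 0.4902993001408743
dn(u+v) = (dn u·dn v − m·sn u·sn v·cn u·cn v)/D = 0.8966311958469956/0.9387372017982935 = 0.9551461198398897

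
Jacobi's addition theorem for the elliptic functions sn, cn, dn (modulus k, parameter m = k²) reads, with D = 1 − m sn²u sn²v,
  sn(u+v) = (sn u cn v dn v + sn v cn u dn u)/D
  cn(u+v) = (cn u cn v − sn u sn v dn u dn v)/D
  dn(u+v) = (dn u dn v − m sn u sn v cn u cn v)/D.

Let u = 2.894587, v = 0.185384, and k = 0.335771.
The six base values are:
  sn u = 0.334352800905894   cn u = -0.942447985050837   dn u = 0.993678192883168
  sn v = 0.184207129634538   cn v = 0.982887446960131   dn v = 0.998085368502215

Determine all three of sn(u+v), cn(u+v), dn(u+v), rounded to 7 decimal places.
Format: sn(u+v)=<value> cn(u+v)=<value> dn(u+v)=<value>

m = k² = 0.112742164441
D = 1 − m·sn²u·sn²v = 0.9995723296222881
sn(u+v) = (sn u·cn v·dn v + sn v·cn u·dn u)/D = 0.1554938264782176/0.9995723296222881 = 0.155560355034012
cn(u+v) = (cn u·cn v − sn u·sn v·dn u·dn v)/D = -0.9874039254903183/0.9995723296222881 = -0.9878263895754619
dn(u+v) = (dn u·dn v − m·sn u·sn v·cn u·cn v)/D = 0.9982078565517041/0.9995723296222881 = 0.998634943135031

sn(u+v)=0.1555604 cn(u+v)=-0.9878264 dn(u+v)=0.9986349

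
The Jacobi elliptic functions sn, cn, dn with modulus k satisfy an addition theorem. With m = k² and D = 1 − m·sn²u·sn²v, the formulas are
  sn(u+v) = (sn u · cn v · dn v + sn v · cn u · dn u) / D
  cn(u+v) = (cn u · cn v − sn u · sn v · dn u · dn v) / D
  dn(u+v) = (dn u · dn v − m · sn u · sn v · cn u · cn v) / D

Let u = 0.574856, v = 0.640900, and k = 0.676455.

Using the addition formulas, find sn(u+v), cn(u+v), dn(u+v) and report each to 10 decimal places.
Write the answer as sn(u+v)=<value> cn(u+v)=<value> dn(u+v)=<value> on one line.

sn u = 0.532347562438661, cn u = 0.8465258842856584, dn u = 0.932910170075466
sn v = 0.5830895214173723, cn v = 0.8124079086353479, dn v = 0.9189243493870992
m = k² = 0.457591367025
D = 1 − m·sn²u·sn²v = 0.9559101282236417
sn(u+v) = (sn u·cn v·dn v + sn v·cn u·dn u)/D = 0.8579043069546449/0.9559101282236417 = 0.8974738122598198
cn(u+v) = (cn u·cn v − sn u·sn v·dn u·dn v)/D = 0.4216211253592608/0.9559101282236417 = 0.4410677457124083
dn(u+v) = (dn u·dn v − m·sn u·sn v·cn u·cn v)/D = 0.7595900332930515/0.9559101282236417 = 0.7946249452389318

sn(u+v)=0.8974738123 cn(u+v)=0.4410677457 dn(u+v)=0.7946249452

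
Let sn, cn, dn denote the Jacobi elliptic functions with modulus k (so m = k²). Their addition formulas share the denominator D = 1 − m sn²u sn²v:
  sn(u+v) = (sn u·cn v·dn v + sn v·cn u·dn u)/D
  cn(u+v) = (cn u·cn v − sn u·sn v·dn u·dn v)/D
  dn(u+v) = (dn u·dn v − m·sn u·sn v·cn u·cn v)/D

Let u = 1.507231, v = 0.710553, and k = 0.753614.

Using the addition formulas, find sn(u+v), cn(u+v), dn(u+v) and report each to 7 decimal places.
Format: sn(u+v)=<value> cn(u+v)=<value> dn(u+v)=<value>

sn u = 0.9629284224147146, cn u = 0.269757026425465, dn u = 0.6880362267904555
sn v = 0.6288951176131283, cn v = 0.7774901485178893, dn v = 0.880554897951369
m = k² = 0.567934060996
D = 1 − m·sn²u·sn²v = 0.7917224916593587
sn(u+v) = (sn u·cn v·dn v + sn v·cn u·dn u)/D = 0.7759672857967433/0.7917224916593587 = 0.980100090589072
cn(u+v) = (cn u·cn v − sn u·sn v·dn u·dn v)/D = -0.1571600304547523/0.7917224916593587 = -0.1985039355461067
dn(u+v) = (dn u·dn v − m·sn u·sn v·cn u·cn v)/D = 0.5337200366082952/0.7917224916593587 = 0.6741251413606802

sn(u+v)=0.9801001 cn(u+v)=-0.1985039 dn(u+v)=0.6741251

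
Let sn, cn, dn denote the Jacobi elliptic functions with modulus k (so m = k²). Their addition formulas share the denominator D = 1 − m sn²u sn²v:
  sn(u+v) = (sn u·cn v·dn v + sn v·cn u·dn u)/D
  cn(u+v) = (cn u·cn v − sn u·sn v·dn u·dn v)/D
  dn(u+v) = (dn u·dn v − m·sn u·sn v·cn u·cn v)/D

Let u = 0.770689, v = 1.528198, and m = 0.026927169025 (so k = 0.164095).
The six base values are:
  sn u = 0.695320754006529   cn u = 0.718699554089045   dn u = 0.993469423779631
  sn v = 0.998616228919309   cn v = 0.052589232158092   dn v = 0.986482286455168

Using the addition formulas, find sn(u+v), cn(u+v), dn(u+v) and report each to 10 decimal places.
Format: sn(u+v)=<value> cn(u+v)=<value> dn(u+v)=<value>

m = k² = 0.026927169025
D = 1 − m·sn²u·sn²v = 0.9870175003156488
sn(u+v) = (sn u·cn v·dn v + sn v·cn u·dn u)/D = 0.7490901016181593/0.9870175003156488 = 0.7589430799135778
cn(u+v) = (cn u·cn v − sn u·sn v·dn u·dn v)/D = -0.6427033262610733/0.9870175003156488 = -0.6511569714372201
dn(u+v) = (dn u·dn v − m·sn u·sn v·cn u·cn v)/D = 0.9793333153429763/0.9870175003156488 = 0.992214742929872

sn(u+v)=0.7589430799 cn(u+v)=-0.6511569714 dn(u+v)=0.9922147429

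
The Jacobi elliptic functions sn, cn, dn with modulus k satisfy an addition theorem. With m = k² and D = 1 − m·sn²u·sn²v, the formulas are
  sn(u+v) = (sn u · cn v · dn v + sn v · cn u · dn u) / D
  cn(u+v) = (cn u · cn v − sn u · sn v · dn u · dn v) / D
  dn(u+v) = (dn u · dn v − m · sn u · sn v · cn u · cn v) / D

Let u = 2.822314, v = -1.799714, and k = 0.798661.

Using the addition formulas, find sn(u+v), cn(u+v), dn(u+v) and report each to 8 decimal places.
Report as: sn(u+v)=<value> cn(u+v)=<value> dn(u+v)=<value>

sn(u+v)=0.80237896 cn(u+v)=0.59681488 dn(u+v)=0.76768383

sn u = 0.8604783656306385, cn u = -0.5094869795015622, dn u = 0.726439414826469
sn v = -0.9932092338867862, cn v = 0.1163418141599278, dn v = 0.6089123914079117
m = k² = 0.637859392921
D = 1 − m·sn²u·sn²v = 0.5341068086836921
sn(u+v) = (sn u·cn v·dn v + sn v·cn u·dn u)/D = 0.4285560676659774/0.5341068086836921 = 0.8023789637173044
cn(u+v) = (cn u·cn v − sn u·sn v·dn u·dn v)/D = 0.3187628898553786/0.5341068086836921 = 0.5968148779847438
dn(u+v) = (dn u·dn v − m·sn u·sn v·cn u·cn v)/D = 0.4100251621815032/0.5341068086836921 = 0.7676838331119791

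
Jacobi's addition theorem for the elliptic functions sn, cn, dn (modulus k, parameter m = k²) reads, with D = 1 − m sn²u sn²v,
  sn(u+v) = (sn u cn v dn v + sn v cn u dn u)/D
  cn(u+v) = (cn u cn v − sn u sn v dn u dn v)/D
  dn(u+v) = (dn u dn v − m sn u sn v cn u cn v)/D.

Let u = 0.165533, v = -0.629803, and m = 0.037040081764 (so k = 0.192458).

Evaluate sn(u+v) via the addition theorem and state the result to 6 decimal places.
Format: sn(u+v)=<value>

sn u = 0.164750602573513, cn u = 0.9863352568734752, dn u = 0.9994971885460554
sn v = -0.587834458335353, cn v = 0.8089812418057554, dn v = 0.99357980243534
m = k² = 0.037040081764
D = 1 − m·sn²u·sn²v = 0.99965259501899
sn(u+v) = (sn u·cn v·dn v + sn v·cn u·dn u)/D = -0.4470858582667409/0.99965259501899 = -0.447241232098485

sn(u+v)=-0.447241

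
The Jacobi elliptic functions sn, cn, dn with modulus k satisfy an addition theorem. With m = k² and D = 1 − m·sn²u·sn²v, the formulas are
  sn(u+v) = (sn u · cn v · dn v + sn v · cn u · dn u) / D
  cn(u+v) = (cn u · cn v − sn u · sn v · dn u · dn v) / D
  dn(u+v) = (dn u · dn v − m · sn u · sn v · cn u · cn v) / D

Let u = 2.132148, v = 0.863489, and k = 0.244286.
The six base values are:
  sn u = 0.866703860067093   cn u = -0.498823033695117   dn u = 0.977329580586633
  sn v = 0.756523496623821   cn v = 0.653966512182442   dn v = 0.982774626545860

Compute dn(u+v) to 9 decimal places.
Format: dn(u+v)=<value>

dn(u+v)=0.998885971

m = k² = 0.059675649796
D = 1 − m·sn²u·sn²v = 0.9743443241021219
dn(u+v) = (dn u·dn v − m·sn u·sn v·cn u·cn v)/D = 0.9732588758749589/0.9743443241021219 = 0.9988859705954943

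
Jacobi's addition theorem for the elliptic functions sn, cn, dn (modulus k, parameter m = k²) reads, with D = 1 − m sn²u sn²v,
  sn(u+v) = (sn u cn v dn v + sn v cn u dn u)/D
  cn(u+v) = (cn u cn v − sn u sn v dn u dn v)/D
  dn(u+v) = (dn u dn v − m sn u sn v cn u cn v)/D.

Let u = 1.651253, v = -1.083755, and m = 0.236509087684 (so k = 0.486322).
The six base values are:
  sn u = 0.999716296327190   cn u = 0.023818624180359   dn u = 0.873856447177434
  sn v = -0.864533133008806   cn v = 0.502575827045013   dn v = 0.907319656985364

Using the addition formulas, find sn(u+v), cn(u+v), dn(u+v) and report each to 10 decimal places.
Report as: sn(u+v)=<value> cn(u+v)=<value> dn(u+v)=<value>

m = k² = 0.236509087684
D = 1 − m·sn²u·sn²v = 0.8233292469107464
sn(u+v) = (sn u·cn v·dn v + sn v·cn u·dn u)/D = 0.4378731159653988/0.8233292469107464 = 0.5318323351300392
cn(u+v) = (cn u·cn v − sn u·sn v·dn u·dn v)/D = 0.6972361028614118/0.8233292469107464 = 0.8468496722028826
dn(u+v) = (dn u·dn v − m·sn u·sn v·cn u·cn v)/D = 0.7953140786358305/0.8233292469107464 = 0.9659733109445183

sn(u+v)=0.5318323351 cn(u+v)=0.8468496722 dn(u+v)=0.9659733109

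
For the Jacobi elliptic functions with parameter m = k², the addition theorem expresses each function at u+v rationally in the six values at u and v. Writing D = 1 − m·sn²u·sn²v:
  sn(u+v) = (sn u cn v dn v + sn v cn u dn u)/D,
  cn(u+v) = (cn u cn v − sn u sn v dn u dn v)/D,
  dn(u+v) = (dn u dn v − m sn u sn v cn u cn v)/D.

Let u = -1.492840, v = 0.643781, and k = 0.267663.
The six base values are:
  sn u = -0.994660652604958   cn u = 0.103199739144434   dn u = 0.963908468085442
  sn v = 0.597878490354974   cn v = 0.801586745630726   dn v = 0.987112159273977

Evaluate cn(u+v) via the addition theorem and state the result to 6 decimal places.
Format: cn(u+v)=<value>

m = k² = 0.071643481569
D = 1 − m·sn²u·sn²v = 0.9746631618343935
cn(u+v) = (cn u·cn v − sn u·sn v·dn u·dn v)/D = 0.6485590084736885/0.9746631618343935 = 0.6654186121624306

cn(u+v)=0.665419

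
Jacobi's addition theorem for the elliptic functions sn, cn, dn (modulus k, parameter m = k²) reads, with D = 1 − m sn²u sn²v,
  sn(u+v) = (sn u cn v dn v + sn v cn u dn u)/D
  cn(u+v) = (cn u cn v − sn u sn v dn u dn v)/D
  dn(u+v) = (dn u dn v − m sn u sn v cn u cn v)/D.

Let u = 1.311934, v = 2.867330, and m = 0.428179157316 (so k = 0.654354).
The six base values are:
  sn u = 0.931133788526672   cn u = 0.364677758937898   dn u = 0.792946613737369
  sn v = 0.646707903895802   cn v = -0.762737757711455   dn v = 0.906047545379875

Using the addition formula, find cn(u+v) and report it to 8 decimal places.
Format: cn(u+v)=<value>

cn(u+v)=-0.84142340

m = k² = 0.428179157316
D = 1 − m·sn²u·sn²v = 0.8447376935007824
cn(u+v) = (cn u·cn v − sn u·sn v·dn u·dn v)/D = -0.7107820622441016/0.8447376935007824 = -0.8414234000834761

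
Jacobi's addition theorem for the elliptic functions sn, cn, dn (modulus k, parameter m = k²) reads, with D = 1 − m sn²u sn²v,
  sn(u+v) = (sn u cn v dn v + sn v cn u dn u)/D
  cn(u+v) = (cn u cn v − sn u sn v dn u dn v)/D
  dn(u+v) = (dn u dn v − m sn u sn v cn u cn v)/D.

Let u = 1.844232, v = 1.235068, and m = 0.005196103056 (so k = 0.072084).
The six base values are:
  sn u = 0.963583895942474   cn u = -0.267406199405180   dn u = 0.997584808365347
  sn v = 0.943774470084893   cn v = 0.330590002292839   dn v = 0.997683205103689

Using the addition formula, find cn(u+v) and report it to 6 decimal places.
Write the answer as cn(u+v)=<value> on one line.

m = k² = 0.005196103056
D = 1 − m·sn²u·sn²v = 0.9957027237558055
cn(u+v) = (cn u·cn v − sn u·sn v·dn u·dn v)/D = -0.9935094890548418/0.9957027237558055 = -0.9977972996873095

cn(u+v)=-0.997797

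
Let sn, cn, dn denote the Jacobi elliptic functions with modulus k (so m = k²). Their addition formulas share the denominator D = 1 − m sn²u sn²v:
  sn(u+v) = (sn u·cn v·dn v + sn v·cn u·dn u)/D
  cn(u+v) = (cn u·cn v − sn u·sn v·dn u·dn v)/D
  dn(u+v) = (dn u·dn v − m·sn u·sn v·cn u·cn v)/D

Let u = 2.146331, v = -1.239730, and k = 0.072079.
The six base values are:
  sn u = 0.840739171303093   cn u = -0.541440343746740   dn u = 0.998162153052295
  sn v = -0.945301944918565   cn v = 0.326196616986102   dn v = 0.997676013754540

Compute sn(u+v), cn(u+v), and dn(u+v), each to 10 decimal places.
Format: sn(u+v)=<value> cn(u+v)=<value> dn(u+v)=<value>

m = k² = 0.005195382241
D = 1 − m·sn²u·sn²v = 0.9967184337758323
sn(u+v) = (sn u·cn v·dn v + sn v·cn u·dn u)/D = 0.7844928835833278/0.9967184337758323 = 0.787075724697357
cn(u+v) = (cn u·cn v − sn u·sn v·dn u·dn v)/D = 0.6148321330539446/0.9967184337758323 = 0.6168563881424349
dn(u+v) = (dn u·dn v − m·sn u·sn v·cn u·cn v)/D = 0.9951131829560387/0.9967184337758323 = 0.9983894640999941

sn(u+v)=0.7870757247 cn(u+v)=0.6168563881 dn(u+v)=0.9983894641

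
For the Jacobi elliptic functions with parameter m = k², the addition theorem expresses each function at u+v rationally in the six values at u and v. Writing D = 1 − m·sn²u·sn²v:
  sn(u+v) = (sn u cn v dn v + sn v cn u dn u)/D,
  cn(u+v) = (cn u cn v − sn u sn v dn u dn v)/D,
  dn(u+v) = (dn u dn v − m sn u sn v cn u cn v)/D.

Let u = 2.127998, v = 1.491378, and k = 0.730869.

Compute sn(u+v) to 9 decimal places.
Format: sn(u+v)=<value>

sn u = 0.9860376940916358, cn u = -0.166522268271993, dn u = 0.693284102252918
sn v = 0.9633096556850316, cn v = 0.2683924500875274, dn v = 0.710147267275158
m = k² = 0.534169495161
D = 1 − m·sn²u·sn²v = 0.5180544830875978
sn(u+v) = (sn u·cn v·dn v + sn v·cn u·dn u)/D = 0.07672553286994496/0.5180544830875978 = 0.1481032118719672

sn(u+v)=0.148103212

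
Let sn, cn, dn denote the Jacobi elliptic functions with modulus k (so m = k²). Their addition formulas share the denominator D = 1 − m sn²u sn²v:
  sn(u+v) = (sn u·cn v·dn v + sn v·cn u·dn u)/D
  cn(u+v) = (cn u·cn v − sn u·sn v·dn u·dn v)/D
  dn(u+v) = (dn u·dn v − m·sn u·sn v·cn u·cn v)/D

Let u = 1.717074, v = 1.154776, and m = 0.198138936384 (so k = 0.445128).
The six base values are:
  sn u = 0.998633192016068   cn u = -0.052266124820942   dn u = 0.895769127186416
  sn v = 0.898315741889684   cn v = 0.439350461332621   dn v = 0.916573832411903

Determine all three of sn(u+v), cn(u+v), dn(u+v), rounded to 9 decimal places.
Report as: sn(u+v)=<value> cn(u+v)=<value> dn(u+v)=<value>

sn(u+v)=0.428399794 cn(u+v)=-0.903589296 dn(u+v)=0.981649773

m = k² = 0.198138936384
D = 1 − m·sn²u·sn²v = 0.8405443760013886
sn(u+v) = (sn u·cn v·dn v + sn v·cn u·dn u)/D = 0.3600890377817159/0.8405443760013886 = 0.4283997943032112
cn(u+v) = (cn u·cn v − sn u·sn v·dn u·dn v)/D = -0.7595069011516628/0.8405443760013886 = -0.9035892962186783
dn(u+v) = (dn u·dn v − m·sn u·sn v·cn u·cn v)/D = 0.8251201961947251/0.8405443760013886 = 0.9816497733527896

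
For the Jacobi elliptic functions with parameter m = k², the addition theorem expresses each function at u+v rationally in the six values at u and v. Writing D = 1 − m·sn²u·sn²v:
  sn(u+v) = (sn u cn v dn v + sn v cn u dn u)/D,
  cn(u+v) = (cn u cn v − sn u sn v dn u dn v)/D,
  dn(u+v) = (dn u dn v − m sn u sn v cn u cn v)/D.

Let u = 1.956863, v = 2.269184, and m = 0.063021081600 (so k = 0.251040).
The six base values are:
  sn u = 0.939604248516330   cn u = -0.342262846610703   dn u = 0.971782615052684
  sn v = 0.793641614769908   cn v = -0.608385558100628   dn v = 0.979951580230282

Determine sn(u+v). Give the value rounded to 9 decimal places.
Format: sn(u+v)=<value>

m = k² = 0.0630210816
D = 1 − m·sn²u·sn²v = 0.9649551132994576
sn(u+v) = (sn u·cn v·dn v + sn v·cn u·dn u)/D = -0.8241503793049711/0.9649551132994576 = -0.8540815712007216

sn(u+v)=-0.854081571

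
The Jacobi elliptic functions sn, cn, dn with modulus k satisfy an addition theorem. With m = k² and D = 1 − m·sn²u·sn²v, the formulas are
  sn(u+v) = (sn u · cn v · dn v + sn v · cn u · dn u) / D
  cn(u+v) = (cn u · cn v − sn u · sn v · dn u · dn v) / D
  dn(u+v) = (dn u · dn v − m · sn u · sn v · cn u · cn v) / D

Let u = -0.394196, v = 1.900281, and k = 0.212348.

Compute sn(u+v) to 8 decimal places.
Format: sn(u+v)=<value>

sn u = -0.383654040857293, cn u = 0.9234768957228278, dn u = 0.9966759441057372
sn v = 0.9540175796491777, cn v = -0.2997506592491914, dn v = 0.9792649459486282
m = k² = 0.045091673104
D = 1 − m·sn²u·sn²v = 0.9939592806572992
sn(u+v) = (sn u·cn v·dn v + sn v·cn u·dn u)/D = 0.9907006648383437/0.9939592806572992 = 0.9967215801669454

sn(u+v)=0.99672158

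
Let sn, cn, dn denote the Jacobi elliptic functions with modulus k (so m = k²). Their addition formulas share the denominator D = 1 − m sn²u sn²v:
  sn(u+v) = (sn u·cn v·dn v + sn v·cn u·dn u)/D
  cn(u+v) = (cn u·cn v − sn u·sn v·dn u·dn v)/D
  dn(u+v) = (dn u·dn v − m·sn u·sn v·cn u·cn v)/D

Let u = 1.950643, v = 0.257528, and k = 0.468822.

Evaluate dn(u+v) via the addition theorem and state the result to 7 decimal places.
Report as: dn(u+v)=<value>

sn u = 0.969202300808877, cn u = -0.2462659134082084, dn u = 0.8908062422226812
sn v = 0.2540941629625169, cn v = 0.9671794850741913, dn v = 0.9928792727106837
m = k² = 0.219794067684
D = 1 − m·sn²u·sn²v = 0.9866698751653612
dn(u+v) = (dn u·dn v − m·sn u·sn v·cn u·cn v)/D = 0.8973555340499736/0.9866698751653612 = 0.9094790026903183

dn(u+v)=0.9094790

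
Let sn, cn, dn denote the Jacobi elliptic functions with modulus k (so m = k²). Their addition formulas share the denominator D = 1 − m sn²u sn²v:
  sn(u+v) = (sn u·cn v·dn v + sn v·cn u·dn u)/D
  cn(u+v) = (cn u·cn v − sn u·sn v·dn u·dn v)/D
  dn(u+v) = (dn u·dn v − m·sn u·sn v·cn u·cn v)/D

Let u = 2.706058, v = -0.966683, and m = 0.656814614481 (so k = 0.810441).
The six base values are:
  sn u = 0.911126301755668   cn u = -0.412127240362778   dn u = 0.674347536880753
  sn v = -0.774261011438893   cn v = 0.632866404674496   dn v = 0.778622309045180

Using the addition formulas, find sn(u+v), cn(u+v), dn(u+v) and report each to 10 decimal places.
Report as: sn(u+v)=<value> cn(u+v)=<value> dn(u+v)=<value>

sn(u+v)=0.9866596533 cn(u+v)=0.1627965865 dn(u+v)=0.6004937676

m = k² = 0.656814614481
D = 1 − m·sn²u·sn²v = 0.6731302310372159
sn(u+v) = (sn u·cn v·dn v + sn v·cn u·dn u)/D = 0.664150440377199/0.6731302310372159 = 0.9866596532944596
cn(u+v) = (cn u·cn v − sn u·sn v·dn u·dn v)/D = 0.1095833038514006/0.6731302310372159 = 0.1627965864533307
dn(u+v) = (dn u·dn v − m·sn u·sn v·cn u·cn v)/D = 0.4042105085405856/0.6731302310372159 = 0.6004937676291018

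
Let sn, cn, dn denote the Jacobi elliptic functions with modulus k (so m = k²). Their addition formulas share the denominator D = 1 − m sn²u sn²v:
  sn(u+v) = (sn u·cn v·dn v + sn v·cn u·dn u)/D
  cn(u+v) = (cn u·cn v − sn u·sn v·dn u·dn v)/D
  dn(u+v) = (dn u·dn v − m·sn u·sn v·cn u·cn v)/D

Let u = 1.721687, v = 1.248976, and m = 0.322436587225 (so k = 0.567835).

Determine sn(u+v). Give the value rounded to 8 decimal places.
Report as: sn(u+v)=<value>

sn(u+v)=0.46004583

sn u = 0.9999895153013762, cn u = 0.004579223440578412, dn u = 0.8231465082477357
sn v = 0.9216850402641322, cn v = 0.3879390242722496, dn v = 0.8521085909530065
m = k² = 0.322436587225
D = 1 − m·sn²u·sn²v = 0.7260947944933123
sn(u+v) = (sn u·cn v·dn v + sn v·cn u·dn u)/D = 0.3340368830475667/0.7260947944933123 = 0.4600458309037545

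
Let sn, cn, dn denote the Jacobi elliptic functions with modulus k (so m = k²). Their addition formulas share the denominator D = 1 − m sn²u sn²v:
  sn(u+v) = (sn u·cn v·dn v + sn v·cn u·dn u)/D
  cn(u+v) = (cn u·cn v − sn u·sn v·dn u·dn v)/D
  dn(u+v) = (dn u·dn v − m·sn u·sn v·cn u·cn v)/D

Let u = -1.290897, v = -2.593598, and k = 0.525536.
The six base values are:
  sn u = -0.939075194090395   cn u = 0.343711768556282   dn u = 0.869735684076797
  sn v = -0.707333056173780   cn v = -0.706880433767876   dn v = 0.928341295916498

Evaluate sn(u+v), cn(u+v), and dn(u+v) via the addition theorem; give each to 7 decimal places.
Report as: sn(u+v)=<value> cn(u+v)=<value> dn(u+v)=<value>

sn(u+v)=0.4609696 cn(u+v)=-0.8874159 dn(u+v)=0.9702123

m = k² = 0.276188087296
D = 1 − m·sn²u·sn²v = 0.8781421281776644
sn(u+v) = (sn u·cn v·dn v + sn v·cn u·dn u)/D = 0.4047968329943319/0.8781421281776644 = 0.4609696084554936
cn(u+v) = (cn u·cn v − sn u·sn v·dn u·dn v)/D = -0.7792773070468282/0.8781421281776644 = -0.8874159228233337
dn(u+v) = (dn u·dn v − m·sn u·sn v·cn u·cn v)/D = 0.8519843225259057/0.8781421281776644 = 0.9702123325912608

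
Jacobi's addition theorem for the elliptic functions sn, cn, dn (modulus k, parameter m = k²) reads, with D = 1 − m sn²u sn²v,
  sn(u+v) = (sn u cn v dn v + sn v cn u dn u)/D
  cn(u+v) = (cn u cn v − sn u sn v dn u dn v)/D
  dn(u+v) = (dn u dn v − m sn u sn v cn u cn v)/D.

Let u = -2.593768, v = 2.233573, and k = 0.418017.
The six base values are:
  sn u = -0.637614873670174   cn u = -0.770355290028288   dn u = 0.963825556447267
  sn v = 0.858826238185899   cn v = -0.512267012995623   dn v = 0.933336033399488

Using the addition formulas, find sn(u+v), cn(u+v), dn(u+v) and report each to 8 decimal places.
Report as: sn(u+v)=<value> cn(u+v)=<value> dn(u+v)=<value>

m = k² = 0.174738212289
D = 1 − m·sn²u·sn²v = 0.9476019198049687
sn(u+v) = (sn u·cn v·dn v + sn v·cn u·dn u)/D = -0.3328135980469845/0.9476019198049687 = -0.3512166776904407
cn(u+v) = (cn u·cn v − sn u·sn v·dn u·dn v)/D = 0.8872341897002631/0.9476019198049687 = 0.9362942087357419
dn(u+v) = (dn u·dn v − m·sn u·sn v·cn u·cn v)/D = 0.937333739589308/0.9476019198049687 = 0.9891640360777508

sn(u+v)=-0.35121668 cn(u+v)=0.93629421 dn(u+v)=0.98916404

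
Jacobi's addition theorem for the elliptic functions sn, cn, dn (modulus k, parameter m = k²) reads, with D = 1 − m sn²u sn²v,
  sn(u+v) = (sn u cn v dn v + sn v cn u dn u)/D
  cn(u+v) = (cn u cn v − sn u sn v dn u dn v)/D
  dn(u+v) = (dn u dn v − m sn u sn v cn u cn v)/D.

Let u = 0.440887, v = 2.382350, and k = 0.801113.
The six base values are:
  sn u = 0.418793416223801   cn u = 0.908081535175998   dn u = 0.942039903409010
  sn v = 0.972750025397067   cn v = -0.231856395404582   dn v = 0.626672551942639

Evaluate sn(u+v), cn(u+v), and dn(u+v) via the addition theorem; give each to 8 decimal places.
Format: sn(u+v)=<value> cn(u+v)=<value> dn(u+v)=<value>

sn(u+v)=0.86323079 cn(u+v)=-0.50480947 dn(u+v)=0.72233299

m = k² = 0.641782038769
D = 1 − m·sn²u·sn²v = 0.89349015532003
sn(u+v) = (sn u·cn v·dn v + sn v·cn u·dn u)/D = 0.7712882149044404/0.89349015532003 = 0.8632307925409438
cn(u+v) = (cn u·cn v − sn u·sn v·dn u·dn v)/D = -0.4510422898169672/0.89349015532003 = -0.5048094678283422
dn(u+v) = (dn u·dn v − m·sn u·sn v·cn u·cn v)/D = 0.6453974139418023/0.89349015532003 = 0.7223329883367703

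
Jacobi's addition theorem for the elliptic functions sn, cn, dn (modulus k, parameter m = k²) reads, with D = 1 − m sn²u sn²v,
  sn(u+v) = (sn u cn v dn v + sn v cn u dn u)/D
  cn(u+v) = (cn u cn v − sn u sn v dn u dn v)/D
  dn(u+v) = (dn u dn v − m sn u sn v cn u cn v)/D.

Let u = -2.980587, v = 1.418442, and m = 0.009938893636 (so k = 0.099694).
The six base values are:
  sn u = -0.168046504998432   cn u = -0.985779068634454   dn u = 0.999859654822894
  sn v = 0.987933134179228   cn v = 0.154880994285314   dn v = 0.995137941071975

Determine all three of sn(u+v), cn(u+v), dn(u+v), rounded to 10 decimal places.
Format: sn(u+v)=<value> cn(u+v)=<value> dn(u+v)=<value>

sn(u+v)=-0.9999217054 cn(u+v)=0.0125133166 dn(u+v)=0.9950189258

m = k² = 0.009938893636
D = 1 − m·sn²u·sn²v = 0.9997260621046385
sn(u+v) = (sn u·cn v·dn v + sn v·cn u·dn u)/D = -0.9996477889418844/0.9997260621046385 = -0.999921705389385
cn(u+v) = (cn u·cn v − sn u·sn v·dn u·dn v)/D = 0.01250988868253281/0.9997260621046385 = 0.01251331655413364
dn(u+v) = (dn u·dn v − m·sn u·sn v·cn u·cn v)/D = 0.994746352372699/0.9997260621046385 = 0.9950189257630673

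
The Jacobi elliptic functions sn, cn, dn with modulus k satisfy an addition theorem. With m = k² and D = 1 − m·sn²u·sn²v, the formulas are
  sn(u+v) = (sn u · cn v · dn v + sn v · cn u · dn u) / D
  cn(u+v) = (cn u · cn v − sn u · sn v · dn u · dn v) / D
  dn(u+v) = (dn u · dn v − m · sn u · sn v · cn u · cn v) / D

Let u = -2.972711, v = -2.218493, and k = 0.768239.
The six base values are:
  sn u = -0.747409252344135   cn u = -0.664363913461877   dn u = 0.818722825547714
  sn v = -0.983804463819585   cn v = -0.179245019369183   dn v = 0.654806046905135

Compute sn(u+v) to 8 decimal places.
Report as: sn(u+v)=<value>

sn(u+v)=0.91473771

m = k² = 0.590191161121
D = 1 − m·sn²u·sn²v = 0.6808996958472504
sn(u+v) = (sn u·cn v·dn v + sn v·cn u·dn u)/D = 0.6228446280356461/0.6808996958472504 = 0.9147377092901095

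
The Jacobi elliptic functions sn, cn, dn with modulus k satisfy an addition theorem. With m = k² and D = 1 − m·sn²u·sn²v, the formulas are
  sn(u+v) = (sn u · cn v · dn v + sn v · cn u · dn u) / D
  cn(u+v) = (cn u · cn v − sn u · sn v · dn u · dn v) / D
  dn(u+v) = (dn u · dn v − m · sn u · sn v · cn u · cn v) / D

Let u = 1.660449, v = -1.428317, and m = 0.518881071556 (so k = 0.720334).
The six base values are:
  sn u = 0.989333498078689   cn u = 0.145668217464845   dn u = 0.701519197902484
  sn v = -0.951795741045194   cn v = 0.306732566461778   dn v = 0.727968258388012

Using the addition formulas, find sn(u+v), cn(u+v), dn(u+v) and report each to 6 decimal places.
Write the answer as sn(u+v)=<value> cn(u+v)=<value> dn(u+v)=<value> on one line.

m = k² = 0.518881071556
D = 1 − m·sn²u·sn²v = 0.5399121432724767
sn(u+v) = (sn u·cn v·dn v + sn v·cn u·dn u)/D = 0.1236467286187848/0.5399121432724767 = 0.2290126831920211
cn(u+v) = (cn u·cn v − sn u·sn v·dn u·dn v)/D = 0.5255631350798417/0.5399121432724767 = 0.973423438662328
dn(u+v) = (dn u·dn v − m·sn u·sn v·cn u·cn v)/D = 0.5325149783683767/0.5399121432724767 = 0.9862993174051155

sn(u+v)=0.229013 cn(u+v)=0.973423 dn(u+v)=0.986299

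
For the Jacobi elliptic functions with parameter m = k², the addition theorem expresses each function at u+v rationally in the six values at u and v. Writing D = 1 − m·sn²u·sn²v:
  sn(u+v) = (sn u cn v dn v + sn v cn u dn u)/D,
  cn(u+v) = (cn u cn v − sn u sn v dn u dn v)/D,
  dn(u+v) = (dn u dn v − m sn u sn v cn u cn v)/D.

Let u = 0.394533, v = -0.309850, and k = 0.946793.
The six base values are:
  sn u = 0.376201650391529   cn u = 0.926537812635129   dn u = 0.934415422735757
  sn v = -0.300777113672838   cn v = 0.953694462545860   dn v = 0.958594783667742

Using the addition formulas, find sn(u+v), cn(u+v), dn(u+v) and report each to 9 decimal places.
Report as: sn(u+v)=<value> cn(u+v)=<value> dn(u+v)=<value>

m = k² = 0.896416984849
D = 1 − m·sn²u·sn²v = 0.988522665356495
sn(u+v) = (sn u·cn v·dn v + sn v·cn u·dn u)/D = 0.08352183880530933/0.988522665356495 = 0.08449157690804035
cn(u+v) = (cn u·cn v − sn u·sn v·dn u·dn v)/D = 0.9849878996038931/0.988522665356495 = 0.9964241935198044
dn(u+v) = (dn u·dn v − m·sn u·sn v·cn u·cn v)/D = 0.9853546300030619/0.988522665356495 = 0.9967951818764918

sn(u+v)=0.084491577 cn(u+v)=0.996424194 dn(u+v)=0.996795182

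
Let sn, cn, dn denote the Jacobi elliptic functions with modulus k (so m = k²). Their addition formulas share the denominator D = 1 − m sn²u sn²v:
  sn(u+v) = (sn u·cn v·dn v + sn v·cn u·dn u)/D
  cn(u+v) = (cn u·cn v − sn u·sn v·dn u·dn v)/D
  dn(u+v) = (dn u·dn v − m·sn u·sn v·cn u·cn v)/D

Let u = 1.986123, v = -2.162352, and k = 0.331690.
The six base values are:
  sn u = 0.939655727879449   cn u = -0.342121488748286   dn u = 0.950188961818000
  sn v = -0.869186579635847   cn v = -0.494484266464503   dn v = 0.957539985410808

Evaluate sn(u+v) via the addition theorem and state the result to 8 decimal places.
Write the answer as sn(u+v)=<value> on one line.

m = k² = 0.1100182561
D = 1 − m·sn²u·sn²v = 0.9266114491970429
sn(u+v) = (sn u·cn v·dn v + sn v·cn u·dn u)/D = -0.1623609136037036/0.9266114491970429 = -0.1752200598691045

sn(u+v)=-0.17522006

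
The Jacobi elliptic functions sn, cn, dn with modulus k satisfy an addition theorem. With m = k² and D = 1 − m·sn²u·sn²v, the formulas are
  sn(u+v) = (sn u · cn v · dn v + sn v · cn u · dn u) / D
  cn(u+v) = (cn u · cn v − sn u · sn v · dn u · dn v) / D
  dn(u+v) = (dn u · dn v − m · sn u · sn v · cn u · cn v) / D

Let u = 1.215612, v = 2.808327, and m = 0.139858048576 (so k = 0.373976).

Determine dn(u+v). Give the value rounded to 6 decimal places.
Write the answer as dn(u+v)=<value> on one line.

sn u = 0.9263122905405105, cn u = 0.3767566063038482, dn u = 0.9380800486672306
sn v = 0.4355228475488934, cn v = -0.9001776764966477, dn v = 0.986646696778694
m = k² = 0.139858048576
D = 1 − m·sn²u·sn²v = 0.977237277538232
dn(u+v) = (dn u·dn v − m·sn u·sn v·cn u·cn v)/D = 0.9446893075470584/0.977237277538232 = 0.9666938923235046

dn(u+v)=0.966694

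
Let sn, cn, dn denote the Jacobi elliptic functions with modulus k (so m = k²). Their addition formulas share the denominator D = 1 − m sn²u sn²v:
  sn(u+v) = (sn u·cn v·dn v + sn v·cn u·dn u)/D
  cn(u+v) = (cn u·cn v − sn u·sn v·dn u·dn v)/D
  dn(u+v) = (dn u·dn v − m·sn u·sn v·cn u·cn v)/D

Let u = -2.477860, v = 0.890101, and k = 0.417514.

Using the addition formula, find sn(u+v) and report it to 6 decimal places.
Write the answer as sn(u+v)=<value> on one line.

sn u = -0.7188688575634741, cn u = -0.6951457153902235, dn u = 0.9538958505464549
sn v = 0.7660498764630575, cn v = 0.6427811344236344, dn v = 0.947472734428628
m = k² = 0.174317940196
D = 1 − m·sn²u·sn²v = 0.9471365480657477
sn(u+v) = (sn u·cn v·dn v + sn v·cn u·dn u)/D = -0.945768864486205/0.9471365480657477 = -0.9985559805686564

sn(u+v)=-0.998556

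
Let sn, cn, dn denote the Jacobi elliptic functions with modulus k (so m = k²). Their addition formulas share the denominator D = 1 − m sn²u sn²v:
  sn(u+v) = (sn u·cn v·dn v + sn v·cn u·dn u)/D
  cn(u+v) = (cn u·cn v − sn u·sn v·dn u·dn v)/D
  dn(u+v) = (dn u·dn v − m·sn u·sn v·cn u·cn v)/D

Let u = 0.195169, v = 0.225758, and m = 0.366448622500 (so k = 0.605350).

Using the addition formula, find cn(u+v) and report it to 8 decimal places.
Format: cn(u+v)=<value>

cn(u+v)=0.91449313

sn u = 0.1934905688773347, cn u = 0.9811021352313557, dn u = 0.9931166479885855
sn v = 0.2231677888367809, cn v = 0.9747800459722706, dn v = 0.9908327020160055
m = k² = 0.3664486225
D = 1 − m·sn²u·sn²v = 0.9993167247066271
cn(u+v) = (cn u·cn v − sn u·sn v·dn u·dn v)/D = 0.9138682781888345/0.9993167247066271 = 0.9144931287496685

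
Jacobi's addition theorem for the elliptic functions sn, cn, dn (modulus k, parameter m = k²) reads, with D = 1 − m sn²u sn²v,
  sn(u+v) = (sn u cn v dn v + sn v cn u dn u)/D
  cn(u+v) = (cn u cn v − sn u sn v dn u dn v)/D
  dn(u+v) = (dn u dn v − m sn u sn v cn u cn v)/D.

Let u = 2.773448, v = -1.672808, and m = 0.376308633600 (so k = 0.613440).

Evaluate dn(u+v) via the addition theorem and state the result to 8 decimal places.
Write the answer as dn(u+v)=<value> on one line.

sn u = 0.663869034827982, cn u = -0.7478488514376175, dn u = 0.9133194788689246
sn v = -0.9975489884457523, cn v = 0.06997153457554323, dn v = 0.7909069347019648
m = k² = 0.3763086336
D = 1 − m·sn²u·sn²v = 0.834964462581583
dn(u+v) = (dn u·dn v − m·sn u·sn v·cn u·cn v)/D = 0.7093101549878161/0.834964462581583 = 0.8495093944414558

dn(u+v)=0.84950939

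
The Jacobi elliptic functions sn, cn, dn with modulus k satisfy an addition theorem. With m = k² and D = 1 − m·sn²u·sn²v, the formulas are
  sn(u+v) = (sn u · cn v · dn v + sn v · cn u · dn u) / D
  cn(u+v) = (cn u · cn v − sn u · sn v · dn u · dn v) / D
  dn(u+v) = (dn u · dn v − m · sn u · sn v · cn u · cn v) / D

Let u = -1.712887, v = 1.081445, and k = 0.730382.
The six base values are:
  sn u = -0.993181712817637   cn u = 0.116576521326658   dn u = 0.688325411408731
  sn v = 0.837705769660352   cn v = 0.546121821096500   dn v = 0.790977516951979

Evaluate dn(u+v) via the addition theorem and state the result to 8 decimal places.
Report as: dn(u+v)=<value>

dn(u+v)=0.90800172

m = k² = 0.533457865924
D = 1 − m·sn²u·sn²v = 0.6307329428399053
dn(u+v) = (dn u·dn v − m·sn u·sn v·cn u·cn v)/D = 0.5727065938669556/0.6307329428399053 = 0.9080017150972276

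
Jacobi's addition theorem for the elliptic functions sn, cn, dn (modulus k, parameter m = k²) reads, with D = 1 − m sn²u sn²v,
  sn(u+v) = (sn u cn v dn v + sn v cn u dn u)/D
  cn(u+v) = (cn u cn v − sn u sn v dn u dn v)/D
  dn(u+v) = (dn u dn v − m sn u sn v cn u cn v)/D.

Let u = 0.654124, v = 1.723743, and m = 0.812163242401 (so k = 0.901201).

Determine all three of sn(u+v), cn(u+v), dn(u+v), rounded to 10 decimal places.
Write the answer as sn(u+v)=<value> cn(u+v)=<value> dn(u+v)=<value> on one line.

sn u = 0.5808341350556411, cn u = 0.8140219330915877, dn u = 0.8520574356954477
sn v = 0.967914728931976, cn v = 0.2512788839447905, dn v = 0.4889965437950718
m = k² = 0.812163242401
D = 1 − m·sn²u·sn²v = 0.7433024106544877
sn(u+v) = (sn u·cn v·dn v + sn v·cn u·dn u)/D = 0.7427090146310442/0.7433024106544877 = 0.9992016761752178
cn(u+v) = (cn u·cn v − sn u·sn v·dn u·dn v)/D = -0.02969500413463667/0.7433024106544877 = -0.03995009798029556
dn(u+v) = (dn u·dn v − m·sn u·sn v·cn u·cn v)/D = 0.323257918630134/0.7433024106544877 = 0.434894215324152

sn(u+v)=0.9992016762 cn(u+v)=-0.0399500980 dn(u+v)=0.4348942153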